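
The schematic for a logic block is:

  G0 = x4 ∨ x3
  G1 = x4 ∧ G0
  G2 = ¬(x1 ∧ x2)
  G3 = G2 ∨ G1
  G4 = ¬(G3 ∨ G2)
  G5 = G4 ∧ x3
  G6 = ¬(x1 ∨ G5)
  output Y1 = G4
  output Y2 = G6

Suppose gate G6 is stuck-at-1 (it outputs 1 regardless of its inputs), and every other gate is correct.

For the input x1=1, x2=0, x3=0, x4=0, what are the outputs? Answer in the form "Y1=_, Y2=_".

Propagate with G6 forced: G0=0, G1=0, G2=1, G3=1, G4=0, G5=0, G6=1 [stuck-at-1].
So the outputs are Y1=0, Y2=1. (Without the fault they would be Y1=0, Y2=0.)

Y1=0, Y2=1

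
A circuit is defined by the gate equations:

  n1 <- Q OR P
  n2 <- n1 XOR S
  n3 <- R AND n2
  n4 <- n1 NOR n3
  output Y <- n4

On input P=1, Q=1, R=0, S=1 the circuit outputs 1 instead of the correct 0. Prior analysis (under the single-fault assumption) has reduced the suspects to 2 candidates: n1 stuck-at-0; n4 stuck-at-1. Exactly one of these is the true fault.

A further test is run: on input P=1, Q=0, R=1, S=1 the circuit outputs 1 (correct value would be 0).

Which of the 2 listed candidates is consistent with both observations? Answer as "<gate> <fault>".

n4 stuck-at-1

Evaluate each candidate on input P=1, Q=0, R=1, S=1:
  n1 stuck-at-0: n1=0 [stuck-at-0], n2=1, n3=1, n4=0 → 0 — eliminated
  n4 stuck-at-1: n1=1, n2=0, n3=0, n4=1 [stuck-at-1] → 1 — matches
Only n4 stuck-at-1 reproduces the observed 1.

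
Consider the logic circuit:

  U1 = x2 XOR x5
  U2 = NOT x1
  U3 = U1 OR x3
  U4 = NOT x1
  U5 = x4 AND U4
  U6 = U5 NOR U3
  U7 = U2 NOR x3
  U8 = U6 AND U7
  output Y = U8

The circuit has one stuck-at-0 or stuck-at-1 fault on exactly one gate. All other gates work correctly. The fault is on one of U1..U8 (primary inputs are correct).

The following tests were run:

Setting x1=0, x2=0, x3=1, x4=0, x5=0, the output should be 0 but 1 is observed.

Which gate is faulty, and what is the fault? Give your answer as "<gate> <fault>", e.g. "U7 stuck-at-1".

U8 stuck-at-1

Fault-free values for test 1 (x1=0, x2=0, x3=1, x4=0, x5=0): U1=0, U2=1, U3=1, U4=1, U5=0, U6=0, U7=0, U8=0, giving Y=0. Observed 1.
Test 1: faults giving observed 1 are {U8 stuck-at-1}.
Only U8 stuck-at-1 is consistent with every test.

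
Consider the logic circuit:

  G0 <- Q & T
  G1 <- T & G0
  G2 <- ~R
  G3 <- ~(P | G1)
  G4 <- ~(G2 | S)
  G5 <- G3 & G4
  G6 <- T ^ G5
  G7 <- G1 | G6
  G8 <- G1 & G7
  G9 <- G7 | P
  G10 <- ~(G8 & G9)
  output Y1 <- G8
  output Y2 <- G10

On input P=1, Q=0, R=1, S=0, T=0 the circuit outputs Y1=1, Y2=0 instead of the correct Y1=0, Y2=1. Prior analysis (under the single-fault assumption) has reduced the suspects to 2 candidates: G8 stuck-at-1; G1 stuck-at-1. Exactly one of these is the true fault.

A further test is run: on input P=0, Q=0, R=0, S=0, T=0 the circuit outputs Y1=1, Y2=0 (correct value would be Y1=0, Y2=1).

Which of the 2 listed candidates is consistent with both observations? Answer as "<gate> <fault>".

Evaluate each candidate on input P=0, Q=0, R=0, S=0, T=0:
  G8 stuck-at-1: G0=0, G1=0, G2=1, G3=1, G4=0, G5=0, G6=0, G7=0, G8=1 [stuck-at-1], G9=0, G10=1 → Y1=1, Y2=1 — eliminated
  G1 stuck-at-1: G0=0, G1=1 [stuck-at-1], G2=1, G3=0, G4=0, G5=0, G6=0, G7=1, G8=1, G9=1, G10=0 → Y1=1, Y2=0 — matches
Only G1 stuck-at-1 reproduces the observed Y1=1, Y2=0.

G1 stuck-at-1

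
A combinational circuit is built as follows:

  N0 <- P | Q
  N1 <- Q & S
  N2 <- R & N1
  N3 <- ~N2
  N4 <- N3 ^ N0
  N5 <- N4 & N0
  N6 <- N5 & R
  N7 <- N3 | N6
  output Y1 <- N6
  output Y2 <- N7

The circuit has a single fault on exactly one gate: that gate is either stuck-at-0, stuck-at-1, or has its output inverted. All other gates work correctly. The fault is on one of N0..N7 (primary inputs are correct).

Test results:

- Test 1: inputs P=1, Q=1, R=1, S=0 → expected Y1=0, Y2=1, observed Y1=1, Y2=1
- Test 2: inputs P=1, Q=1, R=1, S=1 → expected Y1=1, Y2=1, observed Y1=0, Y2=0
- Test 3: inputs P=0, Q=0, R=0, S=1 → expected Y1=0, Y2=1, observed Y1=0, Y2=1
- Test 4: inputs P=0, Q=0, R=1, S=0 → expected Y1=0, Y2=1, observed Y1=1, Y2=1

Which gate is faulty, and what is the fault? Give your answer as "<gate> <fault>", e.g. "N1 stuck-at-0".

Fault-free values for test 1 (P=1, Q=1, R=1, S=0): N0=1, N1=0, N2=0, N3=1, N4=0, N5=0, N6=0, N7=1, giving Y1=0, Y2=1. Observed Y1=1, Y2=1.
Test 1: faults giving observed Y1=1, Y2=1 are {N1 stuck-at-1, N1 inverted output, N2 stuck-at-1, N2 inverted output, N3 stuck-at-0, N3 inverted output, N4 stuck-at-1, N4 inverted output, N5 stuck-at-1, N5 inverted output, N6 stuck-at-1, N6 inverted output}.
Test 2 (P=1, Q=1, R=1, S=1): fault-free N0=1, N1=1, N2=1, N3=0, N4=1, N5=1, N6=1, N7=1 → Y1=1, Y2=1; observed Y1=0, Y2=0. Eliminates N1 stuck-at-1, N1 inverted output, N2 stuck-at-1, N2 inverted output, N3 stuck-at-0, N3 inverted output, N4 stuck-at-1, N5 stuck-at-1, N6 stuck-at-1.
Test 3 (P=0, Q=0, R=0, S=1): fault-free N0=0, N1=0, N2=0, N3=1, N4=1, N5=0, N6=0, N7=1 → Y1=0, Y2=1; observed Y1=0, Y2=1. Eliminates N6 inverted output.
Test 4 (P=0, Q=0, R=1, S=0): fault-free N0=0, N1=0, N2=0, N3=1, N4=1, N5=0, N6=0, N7=1 → Y1=0, Y2=1; observed Y1=1, Y2=1. Eliminates N4 inverted output.
Only N5 inverted output is consistent with every test.

N5 inverted output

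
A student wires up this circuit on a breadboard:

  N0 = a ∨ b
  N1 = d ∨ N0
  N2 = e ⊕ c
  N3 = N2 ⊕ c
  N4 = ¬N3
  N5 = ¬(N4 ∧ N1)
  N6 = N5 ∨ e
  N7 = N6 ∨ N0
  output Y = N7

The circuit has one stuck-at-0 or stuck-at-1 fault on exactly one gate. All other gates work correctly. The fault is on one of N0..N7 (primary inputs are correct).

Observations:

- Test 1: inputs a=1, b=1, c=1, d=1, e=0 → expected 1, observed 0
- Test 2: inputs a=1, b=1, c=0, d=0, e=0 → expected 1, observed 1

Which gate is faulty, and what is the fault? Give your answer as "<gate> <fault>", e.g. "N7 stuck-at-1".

Fault-free values for test 1 (a=1, b=1, c=1, d=1, e=0): N0=1, N1=1, N2=1, N3=0, N4=1, N5=0, N6=0, N7=1, giving Y=1. Observed 0.
Test 1: faults giving observed 0 are {N0 stuck-at-0, N7 stuck-at-0}.
Test 2 (a=1, b=1, c=0, d=0, e=0): fault-free N0=1, N1=1, N2=0, N3=0, N4=1, N5=0, N6=0, N7=1 → 1; observed 1. Eliminates N7 stuck-at-0.
Only N0 stuck-at-0 is consistent with every test.

N0 stuck-at-0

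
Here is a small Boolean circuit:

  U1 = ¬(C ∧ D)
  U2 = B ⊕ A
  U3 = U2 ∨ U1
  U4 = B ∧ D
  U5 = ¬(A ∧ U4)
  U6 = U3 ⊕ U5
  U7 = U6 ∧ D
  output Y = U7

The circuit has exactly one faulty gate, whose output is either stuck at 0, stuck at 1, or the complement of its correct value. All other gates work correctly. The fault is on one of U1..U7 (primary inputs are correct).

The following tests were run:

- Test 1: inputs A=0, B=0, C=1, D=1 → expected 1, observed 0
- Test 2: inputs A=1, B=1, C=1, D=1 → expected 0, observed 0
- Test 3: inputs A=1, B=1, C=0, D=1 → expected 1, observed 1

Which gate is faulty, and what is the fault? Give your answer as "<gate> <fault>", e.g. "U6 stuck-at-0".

Fault-free values for test 1 (A=0, B=0, C=1, D=1): U1=0, U2=0, U3=0, U4=0, U5=1, U6=1, U7=1, giving Y=1. Observed 0.
Test 1: faults giving observed 0 are {U1 stuck-at-1, U1 inverted output, U2 stuck-at-1, U2 inverted output, U3 stuck-at-1, U3 inverted output, U5 stuck-at-0, U5 inverted output, U6 stuck-at-0, U6 inverted output, U7 stuck-at-0, U7 inverted output}.
Test 2 (A=1, B=1, C=1, D=1): fault-free U1=0, U2=0, U3=0, U4=1, U5=0, U6=0, U7=0 → 0; observed 0. Eliminates U1 stuck-at-1, U1 inverted output, U2 stuck-at-1, U2 inverted output, U3 stuck-at-1, U3 inverted output, U5 inverted output, U6 inverted output, U7 inverted output.
Test 3 (A=1, B=1, C=0, D=1): fault-free U1=1, U2=0, U3=1, U4=1, U5=0, U6=1, U7=1 → 1; observed 1. Eliminates U6 stuck-at-0, U7 stuck-at-0.
Only U5 stuck-at-0 is consistent with every test.

U5 stuck-at-0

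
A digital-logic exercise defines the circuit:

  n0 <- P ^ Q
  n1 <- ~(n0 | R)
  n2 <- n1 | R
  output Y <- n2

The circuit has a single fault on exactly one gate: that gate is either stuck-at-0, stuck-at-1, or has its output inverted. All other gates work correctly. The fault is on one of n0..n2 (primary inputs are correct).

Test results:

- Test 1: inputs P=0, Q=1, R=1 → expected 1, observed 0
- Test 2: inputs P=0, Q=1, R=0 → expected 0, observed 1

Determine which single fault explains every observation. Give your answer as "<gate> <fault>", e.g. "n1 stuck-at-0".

Fault-free values for test 1 (P=0, Q=1, R=1): n0=1, n1=0, n2=1, giving Y=1. Observed 0.
Test 1: faults giving observed 0 are {n2 stuck-at-0, n2 inverted output}.
Test 2 (P=0, Q=1, R=0): fault-free n0=1, n1=0, n2=0 → 0; observed 1. Eliminates n2 stuck-at-0.
Only n2 inverted output is consistent with every test.

n2 inverted output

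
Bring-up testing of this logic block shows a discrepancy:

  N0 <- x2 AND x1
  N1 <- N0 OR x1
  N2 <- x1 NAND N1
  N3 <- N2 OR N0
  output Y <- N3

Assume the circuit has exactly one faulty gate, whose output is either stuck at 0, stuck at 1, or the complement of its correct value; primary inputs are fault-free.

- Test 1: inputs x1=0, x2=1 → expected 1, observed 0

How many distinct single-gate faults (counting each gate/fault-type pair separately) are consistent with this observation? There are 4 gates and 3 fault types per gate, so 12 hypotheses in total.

Fault-free: N0=0, N1=0, N2=1, N3=1 → 1. Observed 0.
  N0 stuck-at-0: output 1 ✗
  N0 stuck-at-1: output 1 ✗
  N0 inverted output: output 1 ✗
  N1 stuck-at-0: output 1 ✗
  N1 stuck-at-1: output 1 ✗
  N1 inverted output: output 1 ✗
  N2 stuck-at-0: output 0 ✓
  N2 stuck-at-1: output 1 ✗
  N2 inverted output: output 0 ✓
  N3 stuck-at-0: output 0 ✓
  N3 stuck-at-1: output 1 ✗
  N3 inverted output: output 0 ✓
Consistent faults: {N2 stuck-at-0, N2 inverted output, N3 stuck-at-0, N3 inverted output} — 4 in all.

4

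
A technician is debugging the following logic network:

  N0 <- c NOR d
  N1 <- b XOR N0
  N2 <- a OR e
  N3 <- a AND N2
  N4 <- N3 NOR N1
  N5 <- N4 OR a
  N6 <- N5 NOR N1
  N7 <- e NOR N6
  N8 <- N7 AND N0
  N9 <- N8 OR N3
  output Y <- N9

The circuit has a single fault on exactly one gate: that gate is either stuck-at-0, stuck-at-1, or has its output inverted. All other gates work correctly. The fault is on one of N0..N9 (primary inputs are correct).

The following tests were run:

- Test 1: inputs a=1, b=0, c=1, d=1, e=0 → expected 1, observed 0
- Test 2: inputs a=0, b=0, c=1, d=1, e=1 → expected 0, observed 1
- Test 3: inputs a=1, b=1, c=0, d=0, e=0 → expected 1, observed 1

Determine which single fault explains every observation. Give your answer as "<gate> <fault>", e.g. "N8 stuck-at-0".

Fault-free values for test 1 (a=1, b=0, c=1, d=1, e=0): N0=0, N1=0, N2=1, N3=1, N4=0, N5=1, N6=0, N7=1, N8=0, N9=1, giving Y=1. Observed 0.
Test 1: faults giving observed 0 are {N2 stuck-at-0, N2 inverted output, N3 stuck-at-0, N3 inverted output, N9 stuck-at-0, N9 inverted output}.
Test 2 (a=0, b=0, c=1, d=1, e=1): fault-free N0=0, N1=0, N2=1, N3=0, N4=1, N5=1, N6=0, N7=0, N8=0, N9=0 → 0; observed 1. Eliminates N2 stuck-at-0, N2 inverted output, N3 stuck-at-0, N9 stuck-at-0.
Test 3 (a=1, b=1, c=0, d=0, e=0): fault-free N0=1, N1=0, N2=1, N3=1, N4=0, N5=1, N6=0, N7=1, N8=1, N9=1 → 1; observed 1. Eliminates N9 inverted output.
Only N3 inverted output is consistent with every test.

N3 inverted output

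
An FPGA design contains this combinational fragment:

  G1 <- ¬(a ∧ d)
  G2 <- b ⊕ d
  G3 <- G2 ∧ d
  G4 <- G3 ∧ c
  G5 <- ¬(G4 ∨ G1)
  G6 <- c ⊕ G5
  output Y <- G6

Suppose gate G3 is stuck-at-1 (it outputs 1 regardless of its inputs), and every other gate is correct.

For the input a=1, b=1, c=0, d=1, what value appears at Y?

Propagate with G3 forced: G1=0, G2=0, G3=1 [stuck-at-1], G4=0, G5=1, G6=1.
So Y = 1. (Same as the fault-free value — the fault is masked on this input.)

1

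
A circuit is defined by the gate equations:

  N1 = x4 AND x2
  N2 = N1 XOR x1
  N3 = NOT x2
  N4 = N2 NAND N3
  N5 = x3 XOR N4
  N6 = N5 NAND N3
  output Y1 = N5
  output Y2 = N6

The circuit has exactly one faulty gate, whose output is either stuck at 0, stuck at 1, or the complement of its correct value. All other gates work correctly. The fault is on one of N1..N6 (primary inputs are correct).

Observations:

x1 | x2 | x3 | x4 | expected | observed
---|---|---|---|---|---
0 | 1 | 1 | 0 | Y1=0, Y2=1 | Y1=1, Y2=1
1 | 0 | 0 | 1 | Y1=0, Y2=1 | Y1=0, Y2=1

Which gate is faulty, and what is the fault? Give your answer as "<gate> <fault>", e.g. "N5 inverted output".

Fault-free values for test 1 (x1=0, x2=1, x3=1, x4=0): N1=0, N2=0, N3=0, N4=1, N5=0, N6=1, giving Y1=0, Y2=1. Observed Y1=1, Y2=1.
Test 1: faults giving observed Y1=1, Y2=1 are {N4 stuck-at-0, N4 inverted output, N5 stuck-at-1, N5 inverted output}.
Test 2 (x1=1, x2=0, x3=0, x4=1): fault-free N1=0, N2=1, N3=1, N4=0, N5=0, N6=1 → Y1=0, Y2=1; observed Y1=0, Y2=1. Eliminates N4 inverted output, N5 stuck-at-1, N5 inverted output.
Only N4 stuck-at-0 is consistent with every test.

N4 stuck-at-0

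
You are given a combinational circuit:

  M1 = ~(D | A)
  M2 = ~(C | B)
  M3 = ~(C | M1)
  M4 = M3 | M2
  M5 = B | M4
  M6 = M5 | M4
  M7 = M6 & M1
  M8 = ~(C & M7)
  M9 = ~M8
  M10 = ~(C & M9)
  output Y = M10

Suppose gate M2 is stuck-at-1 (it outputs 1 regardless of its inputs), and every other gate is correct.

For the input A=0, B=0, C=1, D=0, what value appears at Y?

Propagate with M2 forced: M1=1, M2=1 [stuck-at-1], M3=0, M4=1, M5=1, M6=1, M7=1, M8=0, M9=1, M10=0.
So Y = 0. (Without the fault it would be 1.)

0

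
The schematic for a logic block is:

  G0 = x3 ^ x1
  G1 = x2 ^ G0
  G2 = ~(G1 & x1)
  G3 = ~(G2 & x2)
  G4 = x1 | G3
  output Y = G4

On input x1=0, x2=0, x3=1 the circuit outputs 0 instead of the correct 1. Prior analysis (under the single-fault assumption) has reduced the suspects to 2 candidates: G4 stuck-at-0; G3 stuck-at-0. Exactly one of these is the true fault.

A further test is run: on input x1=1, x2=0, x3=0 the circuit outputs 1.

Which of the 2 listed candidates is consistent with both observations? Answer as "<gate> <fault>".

G3 stuck-at-0

Evaluate each candidate on input x1=1, x2=0, x3=0:
  G4 stuck-at-0: G0=1, G1=1, G2=0, G3=1, G4=0 [stuck-at-0] → 0 — eliminated
  G3 stuck-at-0: G0=1, G1=1, G2=0, G3=0 [stuck-at-0], G4=1 → 1 — matches
Only G3 stuck-at-0 reproduces the observed 1.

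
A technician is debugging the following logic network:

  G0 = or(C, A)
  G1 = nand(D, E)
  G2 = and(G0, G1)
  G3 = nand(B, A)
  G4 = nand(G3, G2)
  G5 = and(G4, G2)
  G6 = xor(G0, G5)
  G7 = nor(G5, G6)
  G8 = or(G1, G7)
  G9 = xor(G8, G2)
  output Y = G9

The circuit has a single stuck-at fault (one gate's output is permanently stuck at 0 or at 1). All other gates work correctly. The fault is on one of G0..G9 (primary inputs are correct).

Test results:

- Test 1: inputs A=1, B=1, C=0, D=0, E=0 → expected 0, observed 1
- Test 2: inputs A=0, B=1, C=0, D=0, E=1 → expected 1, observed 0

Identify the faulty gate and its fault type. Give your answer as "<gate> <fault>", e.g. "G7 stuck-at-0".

Fault-free values for test 1 (A=1, B=1, C=0, D=0, E=0): G0=1, G1=1, G2=1, G3=0, G4=1, G5=1, G6=0, G7=0, G8=1, G9=0, giving Y=0. Observed 1.
Test 1: faults giving observed 1 are {G0 stuck-at-0, G2 stuck-at-0, G8 stuck-at-0, G9 stuck-at-1}.
Test 2 (A=0, B=1, C=0, D=0, E=1): fault-free G0=0, G1=1, G2=0, G3=1, G4=1, G5=0, G6=0, G7=1, G8=1, G9=1 → 1; observed 0. Eliminates G0 stuck-at-0, G2 stuck-at-0, G9 stuck-at-1.
Only G8 stuck-at-0 is consistent with every test.

G8 stuck-at-0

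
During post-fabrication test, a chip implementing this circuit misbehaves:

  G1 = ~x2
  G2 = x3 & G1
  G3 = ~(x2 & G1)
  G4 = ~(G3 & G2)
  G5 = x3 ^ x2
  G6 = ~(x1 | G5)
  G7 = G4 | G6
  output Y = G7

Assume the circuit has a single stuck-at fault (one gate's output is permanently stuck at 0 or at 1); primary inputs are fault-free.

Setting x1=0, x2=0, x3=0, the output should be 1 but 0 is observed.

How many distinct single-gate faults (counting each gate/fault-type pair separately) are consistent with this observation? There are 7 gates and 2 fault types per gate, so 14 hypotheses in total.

Fault-free: G1=1, G2=0, G3=1, G4=1, G5=0, G6=1, G7=1 → 1. Observed 0.
  G1 stuck-at-0: output 1 ✗
  G1 stuck-at-1: output 1 ✗
  G2 stuck-at-0: output 1 ✗
  G2 stuck-at-1: output 1 ✗
  G3 stuck-at-0: output 1 ✗
  G3 stuck-at-1: output 1 ✗
  G4 stuck-at-0: output 1 ✗
  G4 stuck-at-1: output 1 ✗
  G5 stuck-at-0: output 1 ✗
  G5 stuck-at-1: output 1 ✗
  G6 stuck-at-0: output 1 ✗
  G6 stuck-at-1: output 1 ✗
  G7 stuck-at-0: output 0 ✓
  G7 stuck-at-1: output 1 ✗
Consistent faults: {G7 stuck-at-0} — 1 in all.

1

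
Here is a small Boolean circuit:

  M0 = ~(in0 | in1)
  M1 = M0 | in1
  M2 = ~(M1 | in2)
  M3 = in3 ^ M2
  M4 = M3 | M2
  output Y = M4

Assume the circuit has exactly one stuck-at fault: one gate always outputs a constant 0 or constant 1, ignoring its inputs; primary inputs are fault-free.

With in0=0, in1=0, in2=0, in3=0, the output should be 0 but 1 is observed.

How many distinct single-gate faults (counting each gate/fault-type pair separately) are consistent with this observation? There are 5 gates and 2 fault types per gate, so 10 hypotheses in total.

Fault-free: M0=1, M1=1, M2=0, M3=0, M4=0 → 0. Observed 1.
  M0 stuck-at-0: output 1 ✓
  M0 stuck-at-1: output 0 ✗
  M1 stuck-at-0: output 1 ✓
  M1 stuck-at-1: output 0 ✗
  M2 stuck-at-0: output 0 ✗
  M2 stuck-at-1: output 1 ✓
  M3 stuck-at-0: output 0 ✗
  M3 stuck-at-1: output 1 ✓
  M4 stuck-at-0: output 0 ✗
  M4 stuck-at-1: output 1 ✓
Consistent faults: {M0 stuck-at-0, M1 stuck-at-0, M2 stuck-at-1, M3 stuck-at-1, M4 stuck-at-1} — 5 in all.

5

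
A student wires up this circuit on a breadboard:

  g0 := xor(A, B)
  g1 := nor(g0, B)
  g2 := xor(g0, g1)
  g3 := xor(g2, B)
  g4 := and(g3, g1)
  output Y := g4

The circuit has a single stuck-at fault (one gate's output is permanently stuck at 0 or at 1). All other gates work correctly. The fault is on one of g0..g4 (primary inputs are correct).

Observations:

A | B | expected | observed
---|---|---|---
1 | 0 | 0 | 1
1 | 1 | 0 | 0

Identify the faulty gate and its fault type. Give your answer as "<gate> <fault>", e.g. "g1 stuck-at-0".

Fault-free values for test 1 (A=1, B=0): g0=1, g1=0, g2=1, g3=1, g4=0, giving Y=0. Observed 1.
Test 1: faults giving observed 1 are {g0 stuck-at-0, g4 stuck-at-1}.
Test 2 (A=1, B=1): fault-free g0=0, g1=0, g2=0, g3=1, g4=0 → 0; observed 0. Eliminates g4 stuck-at-1.
Only g0 stuck-at-0 is consistent with every test.

g0 stuck-at-0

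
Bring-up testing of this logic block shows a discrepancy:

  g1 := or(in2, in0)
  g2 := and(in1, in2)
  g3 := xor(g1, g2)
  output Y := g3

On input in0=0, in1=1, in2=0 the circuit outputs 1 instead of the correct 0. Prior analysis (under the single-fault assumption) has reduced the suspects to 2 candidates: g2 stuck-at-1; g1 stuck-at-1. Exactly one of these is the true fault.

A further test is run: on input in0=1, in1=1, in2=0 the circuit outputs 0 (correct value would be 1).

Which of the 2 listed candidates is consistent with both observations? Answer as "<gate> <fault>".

g2 stuck-at-1

Evaluate each candidate on input in0=1, in1=1, in2=0:
  g2 stuck-at-1: g1=1, g2=1 [stuck-at-1], g3=0 → 0 — matches
  g1 stuck-at-1: g1=1 [stuck-at-1], g2=0, g3=1 → 1 — eliminated
Only g2 stuck-at-1 reproduces the observed 0.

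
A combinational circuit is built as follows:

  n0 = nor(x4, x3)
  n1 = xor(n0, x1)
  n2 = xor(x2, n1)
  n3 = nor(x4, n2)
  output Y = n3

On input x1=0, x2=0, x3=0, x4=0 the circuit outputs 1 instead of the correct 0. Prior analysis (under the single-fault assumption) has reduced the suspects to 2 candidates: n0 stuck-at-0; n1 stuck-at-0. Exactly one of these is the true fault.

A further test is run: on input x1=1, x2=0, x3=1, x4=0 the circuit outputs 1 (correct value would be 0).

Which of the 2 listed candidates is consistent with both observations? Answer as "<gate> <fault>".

n1 stuck-at-0

Evaluate each candidate on input x1=1, x2=0, x3=1, x4=0:
  n0 stuck-at-0: n0=0 [stuck-at-0], n1=1, n2=1, n3=0 → 0 — eliminated
  n1 stuck-at-0: n0=0, n1=0 [stuck-at-0], n2=0, n3=1 → 1 — matches
Only n1 stuck-at-0 reproduces the observed 1.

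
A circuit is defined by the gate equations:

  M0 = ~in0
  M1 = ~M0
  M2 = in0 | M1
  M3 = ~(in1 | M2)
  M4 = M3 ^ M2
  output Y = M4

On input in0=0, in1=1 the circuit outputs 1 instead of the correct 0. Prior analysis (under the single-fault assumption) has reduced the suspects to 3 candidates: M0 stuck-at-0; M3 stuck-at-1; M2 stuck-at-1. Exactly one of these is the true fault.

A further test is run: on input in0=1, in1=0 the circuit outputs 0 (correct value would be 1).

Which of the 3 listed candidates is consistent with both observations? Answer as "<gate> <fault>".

Evaluate each candidate on input in0=1, in1=0:
  M0 stuck-at-0: M0=0 [stuck-at-0], M1=1, M2=1, M3=0, M4=1 → 1 — eliminated
  M3 stuck-at-1: M0=0, M1=1, M2=1, M3=1 [stuck-at-1], M4=0 → 0 — matches
  M2 stuck-at-1: M0=0, M1=1, M2=1 [stuck-at-1], M3=0, M4=1 → 1 — eliminated
Only M3 stuck-at-1 reproduces the observed 0.

M3 stuck-at-1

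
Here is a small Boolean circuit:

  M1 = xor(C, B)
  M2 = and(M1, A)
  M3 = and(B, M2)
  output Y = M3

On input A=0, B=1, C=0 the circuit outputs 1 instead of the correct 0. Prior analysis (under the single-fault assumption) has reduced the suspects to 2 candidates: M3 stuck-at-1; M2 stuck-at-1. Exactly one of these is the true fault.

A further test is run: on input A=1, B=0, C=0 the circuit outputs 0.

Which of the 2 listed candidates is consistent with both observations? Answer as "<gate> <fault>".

M2 stuck-at-1

Evaluate each candidate on input A=1, B=0, C=0:
  M3 stuck-at-1: M1=0, M2=0, M3=1 [stuck-at-1] → 1 — eliminated
  M2 stuck-at-1: M1=0, M2=1 [stuck-at-1], M3=0 → 0 — matches
Only M2 stuck-at-1 reproduces the observed 0.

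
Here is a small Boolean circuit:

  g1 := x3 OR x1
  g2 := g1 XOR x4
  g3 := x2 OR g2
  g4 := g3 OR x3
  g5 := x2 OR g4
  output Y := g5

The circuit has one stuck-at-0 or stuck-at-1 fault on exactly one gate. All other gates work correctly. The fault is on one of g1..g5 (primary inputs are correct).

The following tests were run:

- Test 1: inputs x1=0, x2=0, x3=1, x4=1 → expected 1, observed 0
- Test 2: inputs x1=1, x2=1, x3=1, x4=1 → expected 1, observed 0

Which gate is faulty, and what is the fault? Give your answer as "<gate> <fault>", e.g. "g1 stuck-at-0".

Fault-free values for test 1 (x1=0, x2=0, x3=1, x4=1): g1=1, g2=0, g3=0, g4=1, g5=1, giving Y=1. Observed 0.
Test 1: faults giving observed 0 are {g4 stuck-at-0, g5 stuck-at-0}.
Test 2 (x1=1, x2=1, x3=1, x4=1): fault-free g1=1, g2=0, g3=1, g4=1, g5=1 → 1; observed 0. Eliminates g4 stuck-at-0.
Only g5 stuck-at-0 is consistent with every test.

g5 stuck-at-0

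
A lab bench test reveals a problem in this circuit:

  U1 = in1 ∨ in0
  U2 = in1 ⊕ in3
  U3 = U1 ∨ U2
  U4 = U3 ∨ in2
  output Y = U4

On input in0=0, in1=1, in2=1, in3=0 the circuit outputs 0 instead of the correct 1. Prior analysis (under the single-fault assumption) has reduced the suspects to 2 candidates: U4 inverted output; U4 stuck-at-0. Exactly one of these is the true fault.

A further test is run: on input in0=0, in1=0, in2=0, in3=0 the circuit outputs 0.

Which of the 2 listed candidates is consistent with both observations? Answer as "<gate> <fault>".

U4 stuck-at-0

Evaluate each candidate on input in0=0, in1=0, in2=0, in3=0:
  U4 inverted output: U1=0, U2=0, U3=0, U4=1 [inverted output] → 1 — eliminated
  U4 stuck-at-0: U1=0, U2=0, U3=0, U4=0 [stuck-at-0] → 0 — matches
Only U4 stuck-at-0 reproduces the observed 0.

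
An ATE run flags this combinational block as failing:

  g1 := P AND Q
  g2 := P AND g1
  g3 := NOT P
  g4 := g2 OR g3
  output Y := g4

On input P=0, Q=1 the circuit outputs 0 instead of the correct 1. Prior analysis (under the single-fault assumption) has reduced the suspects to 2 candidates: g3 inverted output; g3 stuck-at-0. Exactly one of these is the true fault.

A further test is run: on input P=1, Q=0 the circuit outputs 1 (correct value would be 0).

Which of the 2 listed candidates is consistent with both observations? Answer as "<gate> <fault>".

g3 inverted output

Evaluate each candidate on input P=1, Q=0:
  g3 inverted output: g1=0, g2=0, g3=1 [inverted output], g4=1 → 1 — matches
  g3 stuck-at-0: g1=0, g2=0, g3=0 [stuck-at-0], g4=0 → 0 — eliminated
Only g3 inverted output reproduces the observed 1.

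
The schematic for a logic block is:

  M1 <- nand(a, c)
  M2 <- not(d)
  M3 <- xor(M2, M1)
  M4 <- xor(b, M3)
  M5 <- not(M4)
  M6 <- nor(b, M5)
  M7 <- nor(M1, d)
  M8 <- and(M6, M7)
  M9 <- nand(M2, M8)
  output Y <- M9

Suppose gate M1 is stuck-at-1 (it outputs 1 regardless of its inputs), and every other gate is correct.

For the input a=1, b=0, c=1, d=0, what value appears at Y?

Propagate with M1 forced: M1=1 [stuck-at-1], M2=1, M3=0, M4=0, M5=1, M6=0, M7=0, M8=0, M9=1.
So Y = 1. (Without the fault it would be 0.)

1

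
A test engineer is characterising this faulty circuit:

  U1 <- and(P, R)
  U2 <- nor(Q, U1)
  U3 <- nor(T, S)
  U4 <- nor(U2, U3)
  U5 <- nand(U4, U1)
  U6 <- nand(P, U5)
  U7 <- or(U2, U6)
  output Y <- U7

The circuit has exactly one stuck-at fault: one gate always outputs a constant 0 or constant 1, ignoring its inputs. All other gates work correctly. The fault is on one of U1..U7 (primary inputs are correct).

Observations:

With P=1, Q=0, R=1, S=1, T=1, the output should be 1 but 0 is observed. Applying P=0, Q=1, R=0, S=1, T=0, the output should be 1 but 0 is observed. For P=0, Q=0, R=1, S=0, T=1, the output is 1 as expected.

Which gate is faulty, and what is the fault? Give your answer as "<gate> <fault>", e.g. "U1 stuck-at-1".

U6 stuck-at-0

Fault-free values for test 1 (P=1, Q=0, R=1, S=1, T=1): U1=1, U2=0, U3=0, U4=1, U5=0, U6=1, U7=1, giving Y=1. Observed 0.
Test 1: faults giving observed 0 are {U3 stuck-at-1, U4 stuck-at-0, U5 stuck-at-1, U6 stuck-at-0, U7 stuck-at-0}.
Test 2 (P=0, Q=1, R=0, S=1, T=0): fault-free U1=0, U2=0, U3=0, U4=1, U5=1, U6=1, U7=1 → 1; observed 0. Eliminates U3 stuck-at-1, U4 stuck-at-0, U5 stuck-at-1.
Test 3 (P=0, Q=0, R=1, S=0, T=1): fault-free U1=0, U2=1, U3=0, U4=0, U5=1, U6=1, U7=1 → 1; observed 1. Eliminates U7 stuck-at-0.
Only U6 stuck-at-0 is consistent with every test.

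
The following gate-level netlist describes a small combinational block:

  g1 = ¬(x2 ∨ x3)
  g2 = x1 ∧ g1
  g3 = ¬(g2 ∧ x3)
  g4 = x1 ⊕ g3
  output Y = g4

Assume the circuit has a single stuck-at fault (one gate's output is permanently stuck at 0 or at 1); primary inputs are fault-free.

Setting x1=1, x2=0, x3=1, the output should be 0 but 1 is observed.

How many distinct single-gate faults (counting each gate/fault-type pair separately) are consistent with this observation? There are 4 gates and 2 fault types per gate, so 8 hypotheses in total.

Fault-free: g1=0, g2=0, g3=1, g4=0 → 0. Observed 1.
  g1 stuck-at-0: output 0 ✗
  g1 stuck-at-1: output 1 ✓
  g2 stuck-at-0: output 0 ✗
  g2 stuck-at-1: output 1 ✓
  g3 stuck-at-0: output 1 ✓
  g3 stuck-at-1: output 0 ✗
  g4 stuck-at-0: output 0 ✗
  g4 stuck-at-1: output 1 ✓
Consistent faults: {g1 stuck-at-1, g2 stuck-at-1, g3 stuck-at-0, g4 stuck-at-1} — 4 in all.

4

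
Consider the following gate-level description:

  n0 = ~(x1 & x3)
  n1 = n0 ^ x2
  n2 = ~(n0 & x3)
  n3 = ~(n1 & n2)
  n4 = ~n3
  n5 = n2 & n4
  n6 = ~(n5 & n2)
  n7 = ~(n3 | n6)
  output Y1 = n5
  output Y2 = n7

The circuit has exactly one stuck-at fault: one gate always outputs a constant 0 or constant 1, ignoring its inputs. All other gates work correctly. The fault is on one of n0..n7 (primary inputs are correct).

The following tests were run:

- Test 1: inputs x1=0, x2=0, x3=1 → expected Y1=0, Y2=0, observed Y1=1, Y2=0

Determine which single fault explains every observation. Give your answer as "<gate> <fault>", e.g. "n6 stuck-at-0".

Fault-free values for test 1 (x1=0, x2=0, x3=1): n0=1, n1=1, n2=0, n3=1, n4=0, n5=0, n6=1, n7=0, giving Y1=0, Y2=0. Observed Y1=1, Y2=0.
Test 1: faults giving observed Y1=1, Y2=0 are {n5 stuck-at-1}.
Only n5 stuck-at-1 is consistent with every test.

n5 stuck-at-1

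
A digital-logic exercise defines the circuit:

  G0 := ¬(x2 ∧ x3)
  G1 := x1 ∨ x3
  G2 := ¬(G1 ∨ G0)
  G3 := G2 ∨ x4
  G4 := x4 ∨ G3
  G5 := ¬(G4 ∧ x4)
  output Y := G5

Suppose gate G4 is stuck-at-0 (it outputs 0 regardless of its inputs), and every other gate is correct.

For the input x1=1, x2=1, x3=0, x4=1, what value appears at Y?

Propagate with G4 forced: G0=1, G1=1, G2=0, G3=1, G4=0 [stuck-at-0], G5=1.
So Y = 1. (Without the fault it would be 0.)

1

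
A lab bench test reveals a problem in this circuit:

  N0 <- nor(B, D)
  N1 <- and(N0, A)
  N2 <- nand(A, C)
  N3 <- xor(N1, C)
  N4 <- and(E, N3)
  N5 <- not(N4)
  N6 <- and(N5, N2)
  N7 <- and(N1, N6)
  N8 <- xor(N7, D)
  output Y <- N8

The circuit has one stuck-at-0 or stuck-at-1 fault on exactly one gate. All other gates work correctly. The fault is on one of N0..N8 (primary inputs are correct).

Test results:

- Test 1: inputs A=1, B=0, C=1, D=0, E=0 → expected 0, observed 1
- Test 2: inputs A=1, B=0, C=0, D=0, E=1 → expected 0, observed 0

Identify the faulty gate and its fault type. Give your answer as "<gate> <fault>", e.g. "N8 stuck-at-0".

N2 stuck-at-1

Fault-free values for test 1 (A=1, B=0, C=1, D=0, E=0): N0=1, N1=1, N2=0, N3=0, N4=0, N5=1, N6=0, N7=0, N8=0, giving Y=0. Observed 1.
Test 1: faults giving observed 1 are {N2 stuck-at-1, N6 stuck-at-1, N7 stuck-at-1, N8 stuck-at-1}.
Test 2 (A=1, B=0, C=0, D=0, E=1): fault-free N0=1, N1=1, N2=1, N3=1, N4=1, N5=0, N6=0, N7=0, N8=0 → 0; observed 0. Eliminates N6 stuck-at-1, N7 stuck-at-1, N8 stuck-at-1.
Only N2 stuck-at-1 is consistent with every test.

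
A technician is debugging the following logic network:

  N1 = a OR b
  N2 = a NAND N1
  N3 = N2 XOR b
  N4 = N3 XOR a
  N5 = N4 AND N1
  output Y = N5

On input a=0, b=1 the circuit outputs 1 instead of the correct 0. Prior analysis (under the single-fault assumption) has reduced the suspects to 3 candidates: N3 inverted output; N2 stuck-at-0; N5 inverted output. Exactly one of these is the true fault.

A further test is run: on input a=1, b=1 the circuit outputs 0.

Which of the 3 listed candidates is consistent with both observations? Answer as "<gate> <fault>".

N2 stuck-at-0

Evaluate each candidate on input a=1, b=1:
  N3 inverted output: N1=1, N2=0, N3=0 [inverted output], N4=1, N5=1 → 1 — eliminated
  N2 stuck-at-0: N1=1, N2=0 [stuck-at-0], N3=1, N4=0, N5=0 → 0 — matches
  N5 inverted output: N1=1, N2=0, N3=1, N4=0, N5=1 [inverted output] → 1 — eliminated
Only N2 stuck-at-0 reproduces the observed 0.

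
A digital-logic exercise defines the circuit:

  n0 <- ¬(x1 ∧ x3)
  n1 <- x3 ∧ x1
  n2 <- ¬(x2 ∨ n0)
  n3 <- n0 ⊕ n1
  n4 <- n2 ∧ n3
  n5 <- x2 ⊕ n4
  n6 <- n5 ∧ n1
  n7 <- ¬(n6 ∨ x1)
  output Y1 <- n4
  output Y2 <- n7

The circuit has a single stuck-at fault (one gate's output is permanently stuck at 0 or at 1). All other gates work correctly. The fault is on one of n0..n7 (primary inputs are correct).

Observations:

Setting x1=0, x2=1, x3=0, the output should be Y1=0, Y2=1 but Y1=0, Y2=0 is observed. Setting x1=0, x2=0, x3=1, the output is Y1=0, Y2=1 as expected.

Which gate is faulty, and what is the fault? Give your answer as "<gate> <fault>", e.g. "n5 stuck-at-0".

Fault-free values for test 1 (x1=0, x2=1, x3=0): n0=1, n1=0, n2=0, n3=1, n4=0, n5=1, n6=0, n7=1, giving Y1=0, Y2=1. Observed Y1=0, Y2=0.
Test 1: faults giving observed Y1=0, Y2=0 are {n1 stuck-at-1, n6 stuck-at-1, n7 stuck-at-0}.
Test 2 (x1=0, x2=0, x3=1): fault-free n0=1, n1=0, n2=0, n3=1, n4=0, n5=0, n6=0, n7=1 → Y1=0, Y2=1; observed Y1=0, Y2=1. Eliminates n6 stuck-at-1, n7 stuck-at-0.
Only n1 stuck-at-1 is consistent with every test.

n1 stuck-at-1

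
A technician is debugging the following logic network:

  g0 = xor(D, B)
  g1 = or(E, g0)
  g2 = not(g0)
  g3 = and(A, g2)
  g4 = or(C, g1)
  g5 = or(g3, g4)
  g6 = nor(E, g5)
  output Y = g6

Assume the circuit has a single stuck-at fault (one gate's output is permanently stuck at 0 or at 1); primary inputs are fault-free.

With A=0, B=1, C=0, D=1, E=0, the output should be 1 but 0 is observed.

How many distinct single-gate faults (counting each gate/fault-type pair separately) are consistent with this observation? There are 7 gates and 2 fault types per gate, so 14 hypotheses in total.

6

Fault-free: g0=0, g1=0, g2=1, g3=0, g4=0, g5=0, g6=1 → 1. Observed 0.
  g0 stuck-at-0: output 1 ✗
  g0 stuck-at-1: output 0 ✓
  g1 stuck-at-0: output 1 ✗
  g1 stuck-at-1: output 0 ✓
  g2 stuck-at-0: output 1 ✗
  g2 stuck-at-1: output 1 ✗
  g3 stuck-at-0: output 1 ✗
  g3 stuck-at-1: output 0 ✓
  g4 stuck-at-0: output 1 ✗
  g4 stuck-at-1: output 0 ✓
  g5 stuck-at-0: output 1 ✗
  g5 stuck-at-1: output 0 ✓
  g6 stuck-at-0: output 0 ✓
  g6 stuck-at-1: output 1 ✗
Consistent faults: {g0 stuck-at-1, g1 stuck-at-1, g3 stuck-at-1, g4 stuck-at-1, g5 stuck-at-1, g6 stuck-at-0} — 6 in all.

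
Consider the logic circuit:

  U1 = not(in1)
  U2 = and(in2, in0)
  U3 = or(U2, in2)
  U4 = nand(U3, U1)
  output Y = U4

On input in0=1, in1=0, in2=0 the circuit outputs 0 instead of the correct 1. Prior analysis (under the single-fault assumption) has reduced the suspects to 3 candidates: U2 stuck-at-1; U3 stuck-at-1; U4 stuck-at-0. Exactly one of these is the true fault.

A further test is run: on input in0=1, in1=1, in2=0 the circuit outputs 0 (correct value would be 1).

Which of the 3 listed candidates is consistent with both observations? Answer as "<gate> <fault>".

Evaluate each candidate on input in0=1, in1=1, in2=0:
  U2 stuck-at-1: U1=0, U2=1 [stuck-at-1], U3=1, U4=1 → 1 — eliminated
  U3 stuck-at-1: U1=0, U2=0, U3=1 [stuck-at-1], U4=1 → 1 — eliminated
  U4 stuck-at-0: U1=0, U2=0, U3=0, U4=0 [stuck-at-0] → 0 — matches
Only U4 stuck-at-0 reproduces the observed 0.

U4 stuck-at-0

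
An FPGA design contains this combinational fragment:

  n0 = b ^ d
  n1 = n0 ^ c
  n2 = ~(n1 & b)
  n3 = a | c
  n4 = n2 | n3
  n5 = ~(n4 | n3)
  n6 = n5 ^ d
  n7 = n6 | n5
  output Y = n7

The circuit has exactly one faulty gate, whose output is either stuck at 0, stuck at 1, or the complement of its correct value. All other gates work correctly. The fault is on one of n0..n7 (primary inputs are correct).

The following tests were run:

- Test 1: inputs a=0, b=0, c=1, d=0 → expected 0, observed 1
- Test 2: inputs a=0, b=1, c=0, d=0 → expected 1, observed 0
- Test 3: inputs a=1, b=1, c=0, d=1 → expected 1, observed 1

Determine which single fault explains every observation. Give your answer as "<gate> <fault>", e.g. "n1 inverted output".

Fault-free values for test 1 (a=0, b=0, c=1, d=0): n0=0, n1=1, n2=1, n3=1, n4=1, n5=0, n6=0, n7=0, giving Y=0. Observed 1.
Test 1: faults giving observed 1 are {n5 stuck-at-1, n5 inverted output, n6 stuck-at-1, n6 inverted output, n7 stuck-at-1, n7 inverted output}.
Test 2 (a=0, b=1, c=0, d=0): fault-free n0=1, n1=1, n2=0, n3=0, n4=0, n5=1, n6=1, n7=1 → 1; observed 0. Eliminates n5 stuck-at-1, n6 stuck-at-1, n6 inverted output, n7 stuck-at-1.
Test 3 (a=1, b=1, c=0, d=1): fault-free n0=0, n1=0, n2=1, n3=1, n4=1, n5=0, n6=1, n7=1 → 1; observed 1. Eliminates n7 inverted output.
Only n5 inverted output is consistent with every test.

n5 inverted output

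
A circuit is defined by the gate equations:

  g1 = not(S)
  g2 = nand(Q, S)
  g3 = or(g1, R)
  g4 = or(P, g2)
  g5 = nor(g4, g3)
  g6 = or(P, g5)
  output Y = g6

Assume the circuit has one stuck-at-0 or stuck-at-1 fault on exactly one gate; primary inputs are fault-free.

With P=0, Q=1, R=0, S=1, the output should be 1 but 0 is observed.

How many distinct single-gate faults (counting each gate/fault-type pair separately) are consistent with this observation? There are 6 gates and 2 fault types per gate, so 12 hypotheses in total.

6

Fault-free: g1=0, g2=0, g3=0, g4=0, g5=1, g6=1 → 1. Observed 0.
  g1 stuck-at-0: output 1 ✗
  g1 stuck-at-1: output 0 ✓
  g2 stuck-at-0: output 1 ✗
  g2 stuck-at-1: output 0 ✓
  g3 stuck-at-0: output 1 ✗
  g3 stuck-at-1: output 0 ✓
  g4 stuck-at-0: output 1 ✗
  g4 stuck-at-1: output 0 ✓
  g5 stuck-at-0: output 0 ✓
  g5 stuck-at-1: output 1 ✗
  g6 stuck-at-0: output 0 ✓
  g6 stuck-at-1: output 1 ✗
Consistent faults: {g1 stuck-at-1, g2 stuck-at-1, g3 stuck-at-1, g4 stuck-at-1, g5 stuck-at-0, g6 stuck-at-0} — 6 in all.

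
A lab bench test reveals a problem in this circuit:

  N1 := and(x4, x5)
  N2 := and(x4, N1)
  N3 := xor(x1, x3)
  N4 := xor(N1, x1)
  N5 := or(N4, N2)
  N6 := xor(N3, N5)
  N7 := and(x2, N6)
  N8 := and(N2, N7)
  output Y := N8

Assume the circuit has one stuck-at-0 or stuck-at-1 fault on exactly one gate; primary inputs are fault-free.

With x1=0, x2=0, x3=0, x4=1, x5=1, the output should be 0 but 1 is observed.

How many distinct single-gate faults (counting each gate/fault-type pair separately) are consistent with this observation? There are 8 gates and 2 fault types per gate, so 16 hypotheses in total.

2

Fault-free: N1=1, N2=1, N3=0, N4=1, N5=1, N6=1, N7=0, N8=0 → 0. Observed 1.
  N1: none of the 2 fault types match ✗
  N2: none of the 2 fault types match ✗
  N3: none of the 2 fault types match ✗
  N4: none of the 2 fault types match ✗
  N5: none of the 2 fault types match ✗
  N6: none of the 2 fault types match ✗
  N7: stuck-at-1 ✓; others ✗
  N8: stuck-at-1 ✓; others ✗
Consistent faults: {N7 stuck-at-1, N8 stuck-at-1} — 2 in all.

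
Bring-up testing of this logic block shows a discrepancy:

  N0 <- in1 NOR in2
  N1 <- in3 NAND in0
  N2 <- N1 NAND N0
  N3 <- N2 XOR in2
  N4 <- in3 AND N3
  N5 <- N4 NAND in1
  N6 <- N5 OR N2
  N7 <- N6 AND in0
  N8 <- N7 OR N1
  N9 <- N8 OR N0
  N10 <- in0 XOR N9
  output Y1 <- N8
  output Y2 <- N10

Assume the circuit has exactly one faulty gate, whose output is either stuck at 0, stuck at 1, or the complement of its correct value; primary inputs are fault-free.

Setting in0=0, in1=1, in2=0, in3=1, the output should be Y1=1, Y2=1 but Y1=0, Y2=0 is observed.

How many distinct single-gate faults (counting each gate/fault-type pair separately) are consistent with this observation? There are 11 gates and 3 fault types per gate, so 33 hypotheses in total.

Fault-free: N0=0, N1=1, N2=1, N3=1, N4=1, N5=0, N6=1, N7=0, N8=1, N9=1, N10=1 → Y1=1, Y2=1. Observed Y1=0, Y2=0.
  N0: none of the 3 fault types match ✗
  N1: stuck-at-0, inverted output ✓; others ✗
  N2: none of the 3 fault types match ✗
  N3: none of the 3 fault types match ✗
  N4: none of the 3 fault types match ✗
  N5: none of the 3 fault types match ✗
  N6: none of the 3 fault types match ✗
  N7: none of the 3 fault types match ✗
  N8: stuck-at-0, inverted output ✓; others ✗
  N9: none of the 3 fault types match ✗
  N10: none of the 3 fault types match ✗
Consistent faults: {N1 stuck-at-0, N1 inverted output, N8 stuck-at-0, N8 inverted output} — 4 in all.

4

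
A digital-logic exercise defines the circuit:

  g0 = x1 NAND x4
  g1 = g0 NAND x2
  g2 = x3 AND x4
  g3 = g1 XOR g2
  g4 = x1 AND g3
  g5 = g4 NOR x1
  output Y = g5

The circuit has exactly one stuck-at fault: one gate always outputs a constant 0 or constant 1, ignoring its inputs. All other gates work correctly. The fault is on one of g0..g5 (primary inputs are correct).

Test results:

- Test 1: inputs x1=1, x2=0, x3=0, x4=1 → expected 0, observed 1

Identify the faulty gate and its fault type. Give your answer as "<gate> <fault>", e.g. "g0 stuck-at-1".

g5 stuck-at-1

Fault-free values for test 1 (x1=1, x2=0, x3=0, x4=1): g0=0, g1=1, g2=0, g3=1, g4=1, g5=0, giving Y=0. Observed 1.
Test 1: faults giving observed 1 are {g5 stuck-at-1}.
Only g5 stuck-at-1 is consistent with every test.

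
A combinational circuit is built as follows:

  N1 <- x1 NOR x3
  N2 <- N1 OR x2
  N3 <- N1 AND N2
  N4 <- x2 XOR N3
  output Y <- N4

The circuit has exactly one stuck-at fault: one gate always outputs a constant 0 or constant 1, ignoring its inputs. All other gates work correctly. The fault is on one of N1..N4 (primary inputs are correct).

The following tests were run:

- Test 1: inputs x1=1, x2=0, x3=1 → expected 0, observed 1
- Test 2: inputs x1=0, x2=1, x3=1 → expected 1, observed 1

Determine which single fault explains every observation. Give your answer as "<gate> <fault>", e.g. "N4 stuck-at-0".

N4 stuck-at-1

Fault-free values for test 1 (x1=1, x2=0, x3=1): N1=0, N2=0, N3=0, N4=0, giving Y=0. Observed 1.
Test 1: faults giving observed 1 are {N1 stuck-at-1, N3 stuck-at-1, N4 stuck-at-1}.
Test 2 (x1=0, x2=1, x3=1): fault-free N1=0, N2=1, N3=0, N4=1 → 1; observed 1. Eliminates N1 stuck-at-1, N3 stuck-at-1.
Only N4 stuck-at-1 is consistent with every test.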